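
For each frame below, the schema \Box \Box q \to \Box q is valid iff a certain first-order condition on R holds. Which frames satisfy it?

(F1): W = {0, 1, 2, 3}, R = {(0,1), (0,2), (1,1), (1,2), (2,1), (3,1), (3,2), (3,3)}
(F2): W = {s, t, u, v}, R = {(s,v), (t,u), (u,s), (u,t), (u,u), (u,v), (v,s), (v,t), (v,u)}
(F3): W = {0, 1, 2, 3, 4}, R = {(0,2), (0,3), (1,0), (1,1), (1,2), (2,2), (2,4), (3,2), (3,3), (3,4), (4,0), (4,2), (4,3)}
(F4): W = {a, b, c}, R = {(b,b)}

This is the axiom for density; its first-order frame correspondent is \forall x \forall y (Rxy \to \exists z (Rxz \wedge Rzy)).
(F1): condition met.
(F2): fails — Rsv but no z with Rsz and Rzv.
(F3): fails — R40 but no z with R4z and Rz0.
(F4): condition met.

(F1), (F4)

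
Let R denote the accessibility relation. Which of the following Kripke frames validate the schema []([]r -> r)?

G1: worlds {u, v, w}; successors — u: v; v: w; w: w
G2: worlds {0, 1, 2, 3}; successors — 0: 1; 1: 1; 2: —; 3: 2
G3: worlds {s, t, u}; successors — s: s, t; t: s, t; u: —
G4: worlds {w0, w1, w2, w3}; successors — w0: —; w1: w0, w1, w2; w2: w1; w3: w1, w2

Frame correspondent (Sahlqvist): forall x forall y (Rxy -> Ryy) — i.e. shift-reflexivity.
G1: fails — Ruv but not Rvv.
G2: fails — R32 but not R22.
G3: holds.
G4: fails — Rw1w2 but not Rw2w2.
Valid on: G3.

G3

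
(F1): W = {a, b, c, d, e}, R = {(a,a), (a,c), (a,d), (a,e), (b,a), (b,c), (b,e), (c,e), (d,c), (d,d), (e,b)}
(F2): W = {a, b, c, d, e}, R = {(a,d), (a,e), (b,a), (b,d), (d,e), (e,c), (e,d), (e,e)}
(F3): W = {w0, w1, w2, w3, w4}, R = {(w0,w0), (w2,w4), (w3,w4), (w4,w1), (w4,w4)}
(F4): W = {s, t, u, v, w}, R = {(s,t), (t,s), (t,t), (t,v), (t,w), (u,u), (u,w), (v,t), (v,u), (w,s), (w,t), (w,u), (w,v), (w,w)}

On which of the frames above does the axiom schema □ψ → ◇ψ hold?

(F1), (F4)

This is the axiom for seriality; its first-order frame correspondent is ∀x ∃y Rxy.
(F1): condition met.
(F2): fails — world c has no successor.
(F3): fails — world w1 has no successor.
(F4): condition met.
Valid on: (F1), (F4).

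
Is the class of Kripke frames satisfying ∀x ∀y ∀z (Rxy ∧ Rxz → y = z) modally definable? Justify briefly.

Yes, by ◇r → □r

This is a Sahlqvist condition; the CD axiom ◇r → □r defines it.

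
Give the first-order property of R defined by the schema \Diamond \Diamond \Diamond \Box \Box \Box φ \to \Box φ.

This is a Sahlqvist (Geach-type) schema ◇^3□^3φ → □^1◇^0φ.
First-order correspondent: \forall x \forall y \forall z ((x R^3 y \wedge xRz) \to \exists w (y R^3 w \wedge z = w)).

\forall x \forall y \forall z ((x R^3 y \wedge xRz) \to \exists w (y R^3 w \wedge z = w))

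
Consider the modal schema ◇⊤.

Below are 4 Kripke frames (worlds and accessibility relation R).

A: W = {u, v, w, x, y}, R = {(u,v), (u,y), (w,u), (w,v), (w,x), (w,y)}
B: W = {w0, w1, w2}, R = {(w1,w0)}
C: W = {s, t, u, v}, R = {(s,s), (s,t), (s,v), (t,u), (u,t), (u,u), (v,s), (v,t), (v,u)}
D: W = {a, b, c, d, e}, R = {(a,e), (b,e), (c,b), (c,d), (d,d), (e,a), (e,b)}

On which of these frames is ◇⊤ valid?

C, D

Frame correspondent (Sahlqvist): ∀x ∃y Rxy — i.e. seriality.
A: fails — world v has no successor.
B: fails — world w0 has no successor.
C: condition met.
D: condition met.
Valid on: C, D.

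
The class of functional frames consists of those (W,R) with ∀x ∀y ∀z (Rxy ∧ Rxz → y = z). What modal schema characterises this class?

◇q → □q

This is partial functionality; the standard corresponding axiom is CD: ◇q → □q.
Suppose ◇q→□q is valid. Take Rxy, Rxz and set V(q)={y}. Then ◇q at x, so □q at x, so q at z, i.e. z=y.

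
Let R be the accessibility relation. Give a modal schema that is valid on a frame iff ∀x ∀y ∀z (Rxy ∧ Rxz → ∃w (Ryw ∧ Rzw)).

◇□p → □◇p

This is convergence; the standard corresponding axiom is .2: ◇□p → □◇p.
Suppose ◇□p→□◇p is valid. Take Rxy, Rxz and set V(p)={w : Ryw}. Then □p at y so ◇□p at x, so □◇p at x, so ◇p at z, giving w with Rzw and Ryw.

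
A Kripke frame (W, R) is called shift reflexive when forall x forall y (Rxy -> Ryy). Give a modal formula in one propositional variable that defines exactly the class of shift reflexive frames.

□(□q → q)

A defining formula is □(□q → q) (the T□ axiom).
Suppose □(□q→q) is valid. Take Rxy and set V(q)={w : Ryw}. Then at y, □q holds; since □(□q→q) at x, □q→q at y, so q at y, i.e. Ryy.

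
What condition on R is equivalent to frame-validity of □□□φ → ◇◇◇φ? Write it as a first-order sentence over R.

∀x ∃w (xR³w ∧ xR³w)

This is a Sahlqvist (Geach-type) schema ◇^0□^3φ → □^0◇^3φ.
First-order correspondent: ∀x ∃w (xR³w ∧ xR³w).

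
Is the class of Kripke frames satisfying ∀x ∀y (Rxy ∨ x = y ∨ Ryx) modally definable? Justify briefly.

Modal frame validity is preserved under disjoint unions.
Take 3 disjoint single-world reflexive frames: each is trivially connected, but their disjoint union has 3 worlds with no edge between distinct components, so it is not connected.
Hence connectedness of R is not modally definable.

No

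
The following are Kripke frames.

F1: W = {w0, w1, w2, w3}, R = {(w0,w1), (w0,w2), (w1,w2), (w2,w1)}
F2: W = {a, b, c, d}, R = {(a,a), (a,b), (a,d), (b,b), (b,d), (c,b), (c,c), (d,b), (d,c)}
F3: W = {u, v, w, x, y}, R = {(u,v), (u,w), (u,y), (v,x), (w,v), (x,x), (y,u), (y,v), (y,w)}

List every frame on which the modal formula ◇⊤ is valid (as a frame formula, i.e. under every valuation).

The schema corresponds to seriality: ∀x ∃y Rxy.
F1: fails — world w3 has no successor.
F2: satisfies the condition.
F3: satisfies the condition.

F2, F3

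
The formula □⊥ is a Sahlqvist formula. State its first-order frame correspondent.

emptiness of R: ∀x ∀y ¬Rxy

□⊥ is valid iff no world has any successor (otherwise □⊥ fails at any world with one).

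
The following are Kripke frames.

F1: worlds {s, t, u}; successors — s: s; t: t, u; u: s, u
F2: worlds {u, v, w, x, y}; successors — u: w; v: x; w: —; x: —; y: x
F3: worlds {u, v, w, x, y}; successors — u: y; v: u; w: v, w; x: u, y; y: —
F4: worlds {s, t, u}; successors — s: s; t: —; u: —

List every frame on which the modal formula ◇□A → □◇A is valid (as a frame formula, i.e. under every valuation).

F1, F4

This is the axiom for convergence; its first-order frame correspondent is ∀x ∀y ∀z (Rxy ∧ Rxz → ∃w (Ryw ∧ Rzw)).
F1: holds.
F2: fails — Ruw and Ruw but w and w have no common successor.
F3: fails — Ruy and Ruy but y and y have no common successor.
F4: holds.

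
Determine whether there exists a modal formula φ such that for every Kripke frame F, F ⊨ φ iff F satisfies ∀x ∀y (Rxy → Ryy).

Yes, by □(□p → p)

This is a Sahlqvist condition; the T□ axiom □(□p → p) defines it.
Suppose □(□p→p) is valid. Take Rxy and set V(p)={w : Ryw}. Then at y, □p holds; since □(□p→p) at x, □p→p at y, so p at y, i.e. Ryy.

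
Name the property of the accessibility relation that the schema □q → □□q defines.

Transitivity

This is the 4 axiom.
It corresponds to transitivity: ∀x ∀y ∀z (Rxy ∧ Ryz → Rxz).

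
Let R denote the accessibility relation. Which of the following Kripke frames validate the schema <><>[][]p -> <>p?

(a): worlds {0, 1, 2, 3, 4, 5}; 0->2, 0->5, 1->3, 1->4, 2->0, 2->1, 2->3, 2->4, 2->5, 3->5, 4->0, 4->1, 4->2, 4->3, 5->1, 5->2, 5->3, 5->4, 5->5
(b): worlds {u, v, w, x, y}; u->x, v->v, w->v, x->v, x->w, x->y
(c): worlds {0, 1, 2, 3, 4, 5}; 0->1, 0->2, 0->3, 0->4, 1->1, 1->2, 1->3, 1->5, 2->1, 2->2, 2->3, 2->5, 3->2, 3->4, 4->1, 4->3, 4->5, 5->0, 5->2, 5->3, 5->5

(a), (c)

This is the axiom for a generalized confluence (Geach) condition; its first-order frame correspondent is forall x forall y (x R^2 y -> exists w (y R^2 w & xRw)).
(a): ✓.
(b): fails — uR²v but no t with vR²t and uRt.
(c): ✓.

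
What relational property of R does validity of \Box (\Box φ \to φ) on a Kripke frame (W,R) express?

Suppose □(□φ→φ) is valid. Take Rxy and set V(φ)={w : Ryw}. Then at y, □φ holds; since □(□φ→φ) at x, □φ→φ at y, so φ at y, i.e. Ryy.
Conversely, any frame satisfying \forall x \forall y (Rxy \to Ryy) validates the schema.
Frame condition: \forall x \forall y (Rxy \to Ryy).

shift-reflexivity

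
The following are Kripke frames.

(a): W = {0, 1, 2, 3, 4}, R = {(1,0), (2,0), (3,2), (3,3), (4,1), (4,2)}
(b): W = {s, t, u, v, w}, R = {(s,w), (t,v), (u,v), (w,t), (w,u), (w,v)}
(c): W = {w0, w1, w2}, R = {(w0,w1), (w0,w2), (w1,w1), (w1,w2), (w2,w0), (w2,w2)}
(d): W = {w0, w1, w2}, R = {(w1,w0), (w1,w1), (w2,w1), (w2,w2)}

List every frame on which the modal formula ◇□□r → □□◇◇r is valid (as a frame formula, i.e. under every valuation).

(c)

The schema corresponds to a generalized confluence (Geach) condition: ∀x ∀y ∀z ((xRy ∧ xR²z) → ∃w (yR²w ∧ zR²w)).
(a): fails — 3R2, 3R²0 but no w with 2R²w and 0R²w.
(b): fails — sRw, sR²t but no w* with wR²w* and tR²w*.
(c): holds.
(d): fails — w1Rw0, w1R²w0 but no w with w0R²w and w0R²w.
Valid on: (c).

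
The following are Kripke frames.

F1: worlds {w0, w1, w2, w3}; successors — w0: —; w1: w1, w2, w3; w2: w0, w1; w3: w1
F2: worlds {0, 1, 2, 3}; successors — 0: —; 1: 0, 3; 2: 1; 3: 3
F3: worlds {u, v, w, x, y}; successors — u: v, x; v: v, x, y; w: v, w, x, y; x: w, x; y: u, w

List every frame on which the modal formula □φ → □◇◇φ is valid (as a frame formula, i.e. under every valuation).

F3

The schema corresponds to a generalized confluence (Geach) condition: ∀x ∀z (xRz → ∃w (xRw ∧ zR²w)).
F1: fails — w2Rw0 but no w with w2Rw and w0R²w.
F2: fails — 1R0 but no w with 1Rw and 0R²w.
F3: condition met.
Valid on: F3.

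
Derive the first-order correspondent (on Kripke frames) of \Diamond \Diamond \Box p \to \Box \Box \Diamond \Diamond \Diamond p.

This is a Sahlqvist (Geach-type) schema ◇^2□^1p → □^2◇^3p.
Minimal-valuation argument: fix x; take any y with xR^2y and any z with xR^2z. Set V(p) to the set of worlds R-reachable from y in exactly 1 step. Then □^1p holds at y, so the antecedent holds at x; validity forces ◇^3p at z, giving a w with zR^3w and yR^1w.
First-order correspondent: \forall x \forall y \forall z ((x R^2 y \wedge x R^2 z) \to \exists w (yRw \wedge z R^3 w)).

\forall x \forall y \forall z ((x R^2 y \wedge x R^2 z) \to \exists w (yRw \wedge z R^3 w))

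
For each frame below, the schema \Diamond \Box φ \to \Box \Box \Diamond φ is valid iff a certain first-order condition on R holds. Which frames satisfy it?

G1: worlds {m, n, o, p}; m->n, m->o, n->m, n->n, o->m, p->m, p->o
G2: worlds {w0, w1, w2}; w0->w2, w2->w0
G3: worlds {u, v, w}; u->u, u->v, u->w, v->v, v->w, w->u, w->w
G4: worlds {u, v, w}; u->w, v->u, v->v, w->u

The schema corresponds to a generalized confluence (Geach) condition: \forall x \forall y \forall z ((xRy \wedge x R^2 z) \to \exists w (yRw \wedge zRw)).
G1: fails — mRo, mR²m but no w with oRw and mRw.
G2: fails — w0Rw2, w0R²w0 but no w with w2Rw and w0Rw.
G3: holds.
G4: fails — uRw, uR²u but no t with wRt and uRt.
Valid on: G3.

G3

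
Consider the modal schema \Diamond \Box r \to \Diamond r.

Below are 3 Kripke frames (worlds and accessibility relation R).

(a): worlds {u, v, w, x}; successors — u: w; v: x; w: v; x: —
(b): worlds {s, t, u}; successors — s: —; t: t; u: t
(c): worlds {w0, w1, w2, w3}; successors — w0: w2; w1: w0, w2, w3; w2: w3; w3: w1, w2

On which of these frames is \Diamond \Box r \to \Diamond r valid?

(b)

This is the axiom for a generalized confluence (Geach) condition; its first-order frame correspondent is \forall x \forall y (xRy \to \exists w (yRw \wedge xRw)).
(a): fails — uRw but no t with wRt and uRt.
(b): ✓.
(c): fails — w0Rw2 but no w with w2Rw and w0Rw.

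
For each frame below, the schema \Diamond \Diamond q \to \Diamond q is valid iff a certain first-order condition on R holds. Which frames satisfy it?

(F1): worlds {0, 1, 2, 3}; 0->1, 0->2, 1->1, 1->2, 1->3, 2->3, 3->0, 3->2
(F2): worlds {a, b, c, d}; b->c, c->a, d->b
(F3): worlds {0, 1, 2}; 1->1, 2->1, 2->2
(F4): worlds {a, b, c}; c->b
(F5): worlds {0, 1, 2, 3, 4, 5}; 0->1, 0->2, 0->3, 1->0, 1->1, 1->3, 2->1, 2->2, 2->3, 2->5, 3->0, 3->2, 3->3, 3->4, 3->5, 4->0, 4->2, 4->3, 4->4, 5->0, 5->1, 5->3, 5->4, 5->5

(F3), (F4)

Frame correspondent (Sahlqvist): \forall x \forall y \forall z (Rxy \wedge Ryz \to Rxz) — i.e. transitivity.
(F1): fails — R32 and R23 but not R33.
(F2): fails — Rdb and Rbc but not Rdc.
(F3): holds.
(F4): holds.
(F5): fails — R53 and R32 but not R52.
Valid on: (F3), (F4).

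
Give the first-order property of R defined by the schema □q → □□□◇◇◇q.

∀x ∀z (xR³z → ∃w (xRw ∧ zR³w))

This is a Sahlqvist (Geach-type) schema ◇^0□^1q → □^3◇^3q.
Minimal-valuation argument: fix x; take any y with xR^0y and any z with xR^3z. Set V(q) to the set of worlds R-reachable from y in exactly 1 step. Then □^1q holds at y, so the antecedent holds at x; validity forces ◇^3q at z, giving a w with zR^3w and yR^1w.
First-order correspondent: ∀x ∀z (xR³z → ∃w (xRw ∧ zR³w)).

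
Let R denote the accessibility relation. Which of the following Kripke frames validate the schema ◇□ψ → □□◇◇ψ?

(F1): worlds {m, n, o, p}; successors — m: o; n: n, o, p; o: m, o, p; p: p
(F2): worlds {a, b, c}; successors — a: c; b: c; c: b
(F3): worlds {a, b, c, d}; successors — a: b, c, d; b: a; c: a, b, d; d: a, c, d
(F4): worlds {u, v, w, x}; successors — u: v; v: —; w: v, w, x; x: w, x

This is the axiom for a generalized confluence (Geach) condition; its first-order frame correspondent is ∀x ∀y ∀z ((xRy ∧ xR²z) → ∃w (yRw ∧ zR²w)).
(F1): fails — oRm, oR²p but no w with mRw and pR²w.
(F2): holds.
(F3): fails — aRb, aR²b but no w with bRw and bR²w.
(F4): fails — wRv, wR²v but no t with vRt and vR²t.
Valid on: (F2).

(F2)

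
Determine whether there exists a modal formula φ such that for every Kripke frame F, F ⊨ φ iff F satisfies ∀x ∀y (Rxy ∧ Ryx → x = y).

No

Modal frame validity is preserved under surjective bounded morphisms.
The 4-cycle (worlds w0,w1,w2,w3 with w0→w1→w2→w3→w0) is antisymmetric. Sending even-indexed worlds to • and odd-indexed worlds to ∘ is a surjective bounded morphism onto the two-world frame with •↔∘, which is not antisymmetric.
So no modal formula (or set of formulas) defines exactly the antisymmetric frames.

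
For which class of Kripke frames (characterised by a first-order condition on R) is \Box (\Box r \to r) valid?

shift-reflexivity: \forall x \forall y (Rxy \to Ryy)

This schema is the T□ axiom.
It corresponds to shift-reflexivity: \forall x \forall y (Rxy \to Ryy).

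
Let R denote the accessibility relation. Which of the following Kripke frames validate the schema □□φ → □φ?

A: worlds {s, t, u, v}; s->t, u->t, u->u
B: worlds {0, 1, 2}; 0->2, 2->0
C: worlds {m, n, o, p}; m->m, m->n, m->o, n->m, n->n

C

The schema corresponds to density: ∀x ∀y (Rxy → ∃z (Rxz ∧ Rzy)).
A: fails — Rst but no z with Rsz and Rzt.
B: fails — R20 but no z with R2z and Rz0.
C: satisfies the condition.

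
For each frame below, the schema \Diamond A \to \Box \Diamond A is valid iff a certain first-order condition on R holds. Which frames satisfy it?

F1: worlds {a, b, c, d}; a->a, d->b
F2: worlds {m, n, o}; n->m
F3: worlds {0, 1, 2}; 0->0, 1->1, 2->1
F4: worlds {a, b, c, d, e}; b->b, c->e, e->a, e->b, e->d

F3

This is the axiom for the Euclidean property; its first-order frame correspondent is \forall x \forall y \forall z (Rxy \wedge Rxz \to Ryz).
F1: fails — Rdb and Rdb but not Rbb.
F2: fails — Rnm and Rnm but not Rmm.
F3: holds.
F4: fails — Rce and Rce but not Ree.
Valid on: F3.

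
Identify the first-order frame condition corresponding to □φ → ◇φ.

seriality: ∀x ∃y Rxy

Suppose □φ→◇φ is valid. At any x set V(φ)=W. Then □φ at x, so ◇φ at x, so x has a successor.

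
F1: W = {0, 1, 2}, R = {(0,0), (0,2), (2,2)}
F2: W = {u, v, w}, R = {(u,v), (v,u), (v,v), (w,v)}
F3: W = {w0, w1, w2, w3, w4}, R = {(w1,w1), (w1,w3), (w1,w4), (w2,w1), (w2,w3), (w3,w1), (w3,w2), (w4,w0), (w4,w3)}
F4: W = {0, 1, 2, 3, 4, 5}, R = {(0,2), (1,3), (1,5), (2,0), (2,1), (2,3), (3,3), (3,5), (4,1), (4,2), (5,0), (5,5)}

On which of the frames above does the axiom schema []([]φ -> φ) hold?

Frame correspondent (Sahlqvist): forall x forall y (Rxy -> Ryy) — i.e. shift-reflexivity.
F1: condition met.
F2: fails — Rvu but not Ruu.
F3: fails — Rw1w3 but not Rw3w3.
F4: fails — R02 but not R22.

F1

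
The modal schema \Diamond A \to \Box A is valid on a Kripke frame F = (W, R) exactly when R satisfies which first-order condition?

Partial functionality

This is the CD axiom.
Its frame correspondent is partial functionality — \forall x \forall y \forall z (Rxy \wedge Rxz \to y = z).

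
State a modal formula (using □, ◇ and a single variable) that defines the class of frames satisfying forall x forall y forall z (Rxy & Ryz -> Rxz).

□q → □□q

The condition is transitivity. The 4 schema □q → □□q defines it.
Suppose □q→□□q is valid. Take Rxy, Ryz and set V(q)={w : Rxw}. Then □q at x, so □□q at x, so □q at y, so q at z, i.e. Rxz.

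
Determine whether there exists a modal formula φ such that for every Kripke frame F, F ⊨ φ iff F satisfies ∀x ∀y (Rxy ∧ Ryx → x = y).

If a class were modally definable it would be closed under surjective bounded morphisms (Goldblatt–Thomason).
The 6-cycle (worlds s,t,u,v,w,x with s→t→u→v→w→x→s) is antisymmetric. Sending even-indexed worlds to s and odd-indexed worlds to t is a surjective bounded morphism onto the two-world frame with s↔t, which is not antisymmetric.
So no modal formula (or set of formulas) defines exactly the antisymmetric frames.

Not modally definable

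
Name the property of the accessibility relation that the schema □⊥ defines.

Emptiness of R

□⊥ is valid iff no world has any successor (otherwise □⊥ fails at any world with one).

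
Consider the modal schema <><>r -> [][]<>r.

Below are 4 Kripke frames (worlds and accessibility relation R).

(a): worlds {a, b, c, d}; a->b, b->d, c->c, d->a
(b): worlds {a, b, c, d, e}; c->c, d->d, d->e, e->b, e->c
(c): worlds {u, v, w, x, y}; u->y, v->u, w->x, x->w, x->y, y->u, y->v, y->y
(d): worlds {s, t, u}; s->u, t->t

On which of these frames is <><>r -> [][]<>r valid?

(d)

Frame correspondent (Sahlqvist): forall x forall y forall z ((x R^2 y & x R^2 z) -> exists w (y = w & zRw)) — i.e. a generalized confluence (Geach) condition.
(a): fails — aR²d, aR²d but no w with d=w and dRw.
(b): fails — dR²b, dR²b but no w with b=w and bRw.
(c): fails — uR²u, uR²u but no t with u=t and uRt.
(d): condition met.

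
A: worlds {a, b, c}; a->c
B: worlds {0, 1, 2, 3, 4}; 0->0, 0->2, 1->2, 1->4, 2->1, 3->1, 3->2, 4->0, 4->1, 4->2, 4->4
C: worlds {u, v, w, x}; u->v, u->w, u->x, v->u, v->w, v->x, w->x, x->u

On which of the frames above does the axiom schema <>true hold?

This is the axiom for seriality; its first-order frame correspondent is forall x exists y Rxy.
A: fails — world b has no successor.
B: holds.
C: holds.

B, C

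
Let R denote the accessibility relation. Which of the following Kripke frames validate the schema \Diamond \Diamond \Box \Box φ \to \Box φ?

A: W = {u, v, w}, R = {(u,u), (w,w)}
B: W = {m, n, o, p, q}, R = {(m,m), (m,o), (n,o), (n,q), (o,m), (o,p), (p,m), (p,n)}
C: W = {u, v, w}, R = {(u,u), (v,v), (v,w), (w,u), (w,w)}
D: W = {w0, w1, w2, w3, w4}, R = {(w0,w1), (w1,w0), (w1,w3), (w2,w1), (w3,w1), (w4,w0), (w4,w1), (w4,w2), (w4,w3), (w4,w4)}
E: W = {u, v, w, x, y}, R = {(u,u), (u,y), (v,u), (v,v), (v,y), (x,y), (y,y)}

Frame correspondent (Sahlqvist): \forall x \forall y \forall z ((x R^2 y \wedge xRz) \to \exists w (y R^2 w \wedge z = w)) — i.e. a generalized confluence (Geach) condition.
A: condition met.
B: fails — nR²m, nRq but no w with mR²w and q=w.
C: fails — vR²u, vRv but no t with uR²t and v=t.
D: fails — w0R²w0, w0Rw1 but no w with w0R²w and w1=w.
E: fails — uR²y, uRu but no t with yR²t and u=t.

A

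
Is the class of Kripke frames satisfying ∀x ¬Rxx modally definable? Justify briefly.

Modal frame validity is preserved under surjective bounded morphisms.
The 3-cycle (worlds s,t,u with s→t→u→s) is irreflexive, and the map sending every world to a single reflexive point • is a surjective bounded morphism (forth: every edge maps to (•,•); back: every world has a successor). So any modal formula valid on the 3-cycle is also valid on the reflexive point, which is not irreflexive.
So the class is not modally definable.

No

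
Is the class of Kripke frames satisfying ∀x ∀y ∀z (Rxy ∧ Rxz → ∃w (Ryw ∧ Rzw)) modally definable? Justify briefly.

This is a Sahlqvist condition; the .2 axiom ◇□r → □◇r defines it.
Suppose ◇□r→□◇r is valid. Take Rxy, Rxz and set V(r)={w : Ryw}. Then □r at y so ◇□r at x, so □◇r at x, so ◇r at z, giving w with Rzw and Ryw.

Yes, by ◇□r → □◇r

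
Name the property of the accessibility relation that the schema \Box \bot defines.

Emptiness of R

□⊥ is valid iff no world has any successor (otherwise □⊥ fails at any world with one).
Conversely, any frame satisfying \forall x \forall y \neg Rxy validates the schema.
Frame condition: \forall x \forall y \neg Rxy.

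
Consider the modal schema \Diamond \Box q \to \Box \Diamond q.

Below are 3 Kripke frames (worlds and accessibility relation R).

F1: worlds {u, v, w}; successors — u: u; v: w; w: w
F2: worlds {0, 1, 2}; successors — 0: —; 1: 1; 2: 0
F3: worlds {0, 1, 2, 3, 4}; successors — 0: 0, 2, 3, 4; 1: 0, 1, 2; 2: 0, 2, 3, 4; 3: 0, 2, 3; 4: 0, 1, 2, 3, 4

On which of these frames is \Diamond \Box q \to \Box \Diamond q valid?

F1, F3

Frame correspondent (Sahlqvist): \forall x \forall y \forall z (Rxy \wedge Rxz \to \exists w (Ryw \wedge Rzw)) — i.e. convergence.
F1: ✓.
F2: fails — R20 and R20 but 0 and 0 have no common successor.
F3: ✓.
Valid on: F1, F3.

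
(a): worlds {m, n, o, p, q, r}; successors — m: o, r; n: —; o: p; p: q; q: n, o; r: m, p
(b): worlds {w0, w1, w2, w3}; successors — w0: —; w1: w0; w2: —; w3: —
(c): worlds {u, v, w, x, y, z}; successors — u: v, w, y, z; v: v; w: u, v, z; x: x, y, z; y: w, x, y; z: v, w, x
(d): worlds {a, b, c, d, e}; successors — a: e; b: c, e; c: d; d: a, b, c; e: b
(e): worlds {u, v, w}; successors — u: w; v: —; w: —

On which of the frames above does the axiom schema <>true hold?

Frame correspondent (Sahlqvist): forall x exists y Rxy — i.e. seriality.
(a): fails — world n has no successor.
(b): fails — world w0 has no successor.
(c): ✓.
(d): ✓.
(e): fails — world v has no successor.

(c), (d)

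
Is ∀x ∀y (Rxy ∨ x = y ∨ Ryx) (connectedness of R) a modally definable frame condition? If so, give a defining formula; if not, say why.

If a class were modally definable it would be closed under disjoint unions (Goldblatt–Thomason).
Take 2 disjoint single-world reflexive frames: each is trivially connected, but their disjoint union has 2 worlds with no edge between distinct components, so it is not connected.
So the class is not modally definable.

No — not modally definable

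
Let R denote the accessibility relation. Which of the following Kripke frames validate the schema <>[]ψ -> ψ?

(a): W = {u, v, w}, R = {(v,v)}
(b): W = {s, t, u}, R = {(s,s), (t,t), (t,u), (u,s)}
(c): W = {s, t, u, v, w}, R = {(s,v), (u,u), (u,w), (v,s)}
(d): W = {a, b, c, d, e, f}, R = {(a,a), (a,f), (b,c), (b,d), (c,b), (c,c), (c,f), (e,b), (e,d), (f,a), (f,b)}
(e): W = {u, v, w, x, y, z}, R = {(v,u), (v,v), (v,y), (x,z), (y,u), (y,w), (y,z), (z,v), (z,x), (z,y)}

(a)

This is the axiom for a generalized confluence (Geach) condition; its first-order frame correspondent is forall x forall y (xRy -> exists w (yRw & x = w)).
(a): condition met.
(b): fails — tRu but no w with uRw and t=w.
(c): fails — uRw but no w* with wRw* and u=w*.
(d): fails — bRd but no w with dRw and b=w.
(e): fails — vRu but no t with uRt and v=t.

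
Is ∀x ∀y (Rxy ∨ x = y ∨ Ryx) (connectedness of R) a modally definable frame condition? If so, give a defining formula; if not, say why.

Not modally definable

If a class were modally definable it would be closed under disjoint unions (Goldblatt–Thomason).
Take 3 disjoint single-world reflexive frames: each is trivially connected, but their disjoint union has 3 worlds with no edge between distinct components, so it is not connected.
So no modal formula (or set of formulas) defines exactly the connected frames.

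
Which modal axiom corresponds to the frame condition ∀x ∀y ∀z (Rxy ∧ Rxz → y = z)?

◇ψ → □ψ

The condition is partial functionality. The CD schema ◇ψ → □ψ defines it.
Suppose ◇ψ→□ψ is valid. Take Rxy, Rxz and set V(ψ)={y}. Then ◇ψ at x, so □ψ at x, so ψ at z, i.e. z=y.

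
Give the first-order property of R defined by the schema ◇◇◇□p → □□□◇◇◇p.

This is a Sahlqvist (Geach-type) schema ◇^3□^1p → □^3◇^3p.
Minimal-valuation argument: fix x; take any y with xR^3y and any z with xR^3z. Set V(p) to the set of worlds R-reachable from y in exactly 1 step. Then □^1p holds at y, so the antecedent holds at x; validity forces ◇^3p at z, giving a w with zR^3w and yR^1w.
First-order correspondent: ∀x ∀y ∀z ((xR³y ∧ xR³z) → ∃w (yRw ∧ zR³w)).

∀x ∀y ∀z ((xR³y ∧ xR³z) → ∃w (yRw ∧ zR³w))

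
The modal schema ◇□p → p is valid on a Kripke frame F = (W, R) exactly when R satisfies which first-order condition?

This is a form of the B axiom.
Its frame correspondent is symmetry — ∀x ∀y (Rxy → Ryx).

symmetry: ∀x ∀y (Rxy → Ryx)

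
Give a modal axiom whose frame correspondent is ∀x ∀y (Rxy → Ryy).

□(□s → s)

The condition is shift-reflexivity. The T□ schema □(□s → s) defines it.
Suppose □(□s→s) is valid. Take Rxy and set V(s)={w : Ryw}. Then at y, □s holds; since □(□s→s) at x, □s→s at y, so s at y, i.e. Ryy.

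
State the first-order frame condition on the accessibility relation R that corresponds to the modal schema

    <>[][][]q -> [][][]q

This is a Sahlqvist (Geach-type) schema ◇^1□^3q → □^3◇^0q.
Minimal-valuation argument: fix x; take any y with xR^1y and any z with xR^3z. Set V(q) to the set of worlds R-reachable from y in exactly 3 steps. Then □^3q holds at y, so the antecedent holds at x; validity forces ◇^0q at z, giving a w with zR^0w and yR^3w.
First-order correspondent: forall x forall y forall z ((xRy & x R^3 z) -> exists w (y R^3 w & z = w)).

forall x forall y forall z ((xRy & x R^3 z) -> exists w (y R^3 w & z = w))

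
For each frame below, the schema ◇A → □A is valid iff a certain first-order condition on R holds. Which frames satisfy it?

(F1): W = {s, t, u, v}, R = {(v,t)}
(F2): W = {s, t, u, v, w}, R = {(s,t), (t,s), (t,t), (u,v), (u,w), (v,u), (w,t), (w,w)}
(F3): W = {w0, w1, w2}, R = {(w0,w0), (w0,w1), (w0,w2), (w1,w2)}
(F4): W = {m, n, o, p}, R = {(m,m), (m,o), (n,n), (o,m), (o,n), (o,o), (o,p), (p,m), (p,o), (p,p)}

(F1)

This is the axiom for partial functionality; its first-order frame correspondent is ∀x ∀y ∀z (Rxy ∧ Rxz → y = z).
(F1): ✓.
(F2): fails — t sees both s and t.
(F3): fails — w0 sees both w0 and w1.
(F4): fails — m sees both m and o.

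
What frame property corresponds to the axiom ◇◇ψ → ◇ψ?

transitivity

This is a form of the 4 axiom.
Its frame correspondent is transitivity — ∀x ∀y ∀z (Rxy ∧ Ryz → Rxz).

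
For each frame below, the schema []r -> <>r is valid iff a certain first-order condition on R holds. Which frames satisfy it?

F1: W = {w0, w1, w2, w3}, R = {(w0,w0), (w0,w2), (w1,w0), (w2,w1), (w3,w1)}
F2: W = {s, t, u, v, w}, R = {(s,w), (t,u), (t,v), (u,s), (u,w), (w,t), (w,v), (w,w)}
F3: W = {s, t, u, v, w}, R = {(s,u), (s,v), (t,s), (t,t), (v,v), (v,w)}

F1

This is the axiom for seriality; its first-order frame correspondent is forall x exists y Rxy.
F1: condition met.
F2: fails — world v has no successor.
F3: fails — world u has no successor.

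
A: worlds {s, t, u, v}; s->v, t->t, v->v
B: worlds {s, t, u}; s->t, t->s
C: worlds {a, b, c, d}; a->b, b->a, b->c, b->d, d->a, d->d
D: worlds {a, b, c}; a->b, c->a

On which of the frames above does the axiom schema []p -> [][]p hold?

The schema corresponds to transitivity: forall x forall y forall z (Rxy & Ryz -> Rxz).
A: holds.
B: fails — Rts and Rst but not Rtt.
C: fails — Rab and Rbc but not Rac.
D: fails — Rca and Rab but not Rcb.

A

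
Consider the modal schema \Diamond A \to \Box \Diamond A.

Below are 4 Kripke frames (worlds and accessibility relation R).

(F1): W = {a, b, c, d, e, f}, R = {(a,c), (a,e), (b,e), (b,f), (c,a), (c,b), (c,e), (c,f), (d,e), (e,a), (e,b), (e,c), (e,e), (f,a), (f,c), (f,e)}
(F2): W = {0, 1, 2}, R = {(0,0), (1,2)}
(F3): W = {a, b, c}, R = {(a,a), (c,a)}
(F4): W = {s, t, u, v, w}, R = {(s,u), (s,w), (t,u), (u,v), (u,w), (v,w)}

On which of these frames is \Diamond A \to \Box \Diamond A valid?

(F3)

The schema corresponds to the Euclidean property: \forall x \forall y \forall z (Rxy \wedge Rxz \to Ryz).
(F1): fails — Rac and Rac but not Rcc.
(F2): fails — R12 and R12 but not R22.
(F3): satisfies the condition.
(F4): fails — Rsw and Rsw but not Rww.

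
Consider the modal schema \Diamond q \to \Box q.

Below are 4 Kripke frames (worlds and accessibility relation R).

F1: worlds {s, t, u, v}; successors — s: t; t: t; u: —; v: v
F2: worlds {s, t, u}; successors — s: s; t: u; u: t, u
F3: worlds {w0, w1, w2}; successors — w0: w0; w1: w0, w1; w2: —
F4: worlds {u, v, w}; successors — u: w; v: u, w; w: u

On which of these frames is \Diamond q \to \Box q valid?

The schema corresponds to partial functionality: \forall x \forall y \forall z (Rxy \wedge Rxz \to y = z).
F1: condition met.
F2: fails — u sees both t and u.
F3: fails — w1 sees both w0 and w1.
F4: fails — v sees both u and w.

F1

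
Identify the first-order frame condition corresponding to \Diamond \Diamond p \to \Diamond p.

transitivity: \forall x \forall y \forall z (Rxy \wedge Ryz \to Rxz)

Replacing p by ¬p and contraposing gives the equivalent schema □p → □□p.
Suppose □p→□□p is valid. Take Rxy, Ryz and set V(p)={w : Rxw}. Then □p at x, so □□p at x, so □p at y, so p at z, i.e. Rxz.
Conversely, on a frame with transitivity the schema holds at every world under every valuation.
Frame condition: \forall x \forall y \forall z (Rxy \wedge Ryz \to Rxz).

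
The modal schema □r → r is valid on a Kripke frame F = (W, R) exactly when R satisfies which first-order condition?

Reflexivity

This is the T axiom.
Its frame correspondent is reflexivity — ∀x Rxx.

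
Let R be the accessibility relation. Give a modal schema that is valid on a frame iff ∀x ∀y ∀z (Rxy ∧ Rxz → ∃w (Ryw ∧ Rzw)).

◇□p → □◇p

This is convergence; the standard corresponding axiom is .2: ◇□p → □◇p.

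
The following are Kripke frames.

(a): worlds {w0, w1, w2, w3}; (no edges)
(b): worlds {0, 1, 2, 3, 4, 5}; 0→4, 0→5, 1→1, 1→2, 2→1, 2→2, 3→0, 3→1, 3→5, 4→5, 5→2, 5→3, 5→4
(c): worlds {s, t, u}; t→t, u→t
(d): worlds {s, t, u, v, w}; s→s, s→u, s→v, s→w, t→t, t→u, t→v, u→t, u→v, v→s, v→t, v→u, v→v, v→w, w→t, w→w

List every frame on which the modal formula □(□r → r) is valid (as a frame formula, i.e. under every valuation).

(a), (c)

Frame correspondent (Sahlqvist): ∀x ∀y (Rxy → Ryy) — i.e. shift-reflexivity.
(a): condition met.
(b): fails — R45 but not R55.
(c): condition met.
(d): fails — Rvu but not Ruu.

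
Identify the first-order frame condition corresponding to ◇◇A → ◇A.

transitivity: ∀x ∀y ∀z (Rxy ∧ Ryz → Rxz)

Replacing A by ¬A and contraposing gives the equivalent schema □A → □□A.
Suppose □A→□□A is valid. Take Rxy, Ryz and set V(A)={w : Rxw}. Then □A at x, so □□A at x, so □A at y, so A at z, i.e. Rxz.
Conversely, any frame satisfying ∀x ∀y ∀z (Rxy ∧ Ryz → Rxz) validates the schema.
Frame condition: ∀x ∀y ∀z (Rxy ∧ Ryz → Rxz).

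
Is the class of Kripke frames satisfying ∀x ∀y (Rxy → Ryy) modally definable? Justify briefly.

Definable; □(□r → r) defines it

The condition is shift-reflexivity. A defining modal formula is □(□r → r).
Suppose □(□r→r) is valid. Take Rxy and set V(r)={w : Ryw}. Then at y, □r holds; since □(□r→r) at x, □r→r at y, so r at y, i.e. Ryy.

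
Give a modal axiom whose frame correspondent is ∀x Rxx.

□p → p

The condition is reflexivity. The T schema □p → p defines it.
Suppose □p→p is valid. At any x set V(p)={w : Rxw}. Then □p holds at x, so p holds at x, i.e. Rxx.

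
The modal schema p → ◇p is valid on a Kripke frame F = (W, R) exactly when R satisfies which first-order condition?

reflexivity

Equivalently (dual form): □p → p.
Suppose □p→p is valid. At any x set V(p)={w : Rxw}. Then □p holds at x, so p holds at x, i.e. Rxx.
The converse is a direct semantic check.
So the correspondent is reflexivity.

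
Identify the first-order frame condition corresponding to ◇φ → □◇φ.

Suppose ◇φ→□◇φ is valid. Take Rxy, Rxz and set V(φ)={y}. Then ◇φ at x, so □◇φ at x, so ◇φ at z, so some w with Rzw has φ; w=y, i.e. Rzy. By symmetry of the argument, Ryz.

The Euclidean property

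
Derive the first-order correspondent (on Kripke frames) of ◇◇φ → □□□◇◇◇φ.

This is a Sahlqvist (Geach-type) schema ◇^2□^0φ → □^3◇^3φ.
Minimal-valuation argument: fix x; take any y with xR^2y and any z with xR^3z. Set V(φ) to the set of worlds R-reachable from y in exactly 0 steps. Then □^0φ holds at y, so the antecedent holds at x; validity forces ◇^3φ at z, giving a w with zR^3w and yR^0w.
First-order correspondent: ∀x ∀y ∀z ((xR²y ∧ xR³z) → ∃w (y = w ∧ zR³w)).

∀x ∀y ∀z ((xR²y ∧ xR³z) → ∃w (y = w ∧ zR³w))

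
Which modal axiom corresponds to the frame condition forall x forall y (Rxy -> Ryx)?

This is symmetry; the standard corresponding axiom is B: s → □◇s.
Suppose s→□◇s is valid. Take Rxy and set V(s)={x}. Then s at x, so □◇s at x, so ◇s at y, so some z with Ryz has s; z=x, i.e. Ryx.

s → □◇s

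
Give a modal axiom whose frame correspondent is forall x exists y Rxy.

□q → ◇q

A defining formula is □q → ◇q (the D axiom).
Suppose □q→◇q is valid. At any x set V(q)=W. Then □q at x, so ◇q at x, so x has a successor.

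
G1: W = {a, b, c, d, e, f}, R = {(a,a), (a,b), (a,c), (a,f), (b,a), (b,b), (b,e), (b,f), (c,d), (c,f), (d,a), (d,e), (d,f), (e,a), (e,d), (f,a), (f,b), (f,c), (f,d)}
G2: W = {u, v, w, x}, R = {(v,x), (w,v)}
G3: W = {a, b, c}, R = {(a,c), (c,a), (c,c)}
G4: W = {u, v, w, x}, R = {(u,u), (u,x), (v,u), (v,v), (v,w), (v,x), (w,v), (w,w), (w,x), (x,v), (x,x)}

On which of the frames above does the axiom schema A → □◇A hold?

This is the axiom for symmetry; its first-order frame correspondent is ∀x ∀y (Rxy → Ryx).
G1: fails — Rcd but not Rdc.
G2: fails — Rvx but not Rxv.
G3: holds.
G4: fails — Rwx but not Rxw.

G3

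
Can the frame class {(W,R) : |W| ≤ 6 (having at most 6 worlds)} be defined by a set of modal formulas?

Modal frame validity is preserved under disjoint unions.
Any modal formula valid on each of 7 disjoint one-world frames is valid on their disjoint union (validity is preserved under disjoint unions). Each one-world frame has |W|=1≤6, but the union has |W|=7.
So no modal formula (or set of formulas) defines exactly the |W|≤6 frames.

Not definable by any modal formula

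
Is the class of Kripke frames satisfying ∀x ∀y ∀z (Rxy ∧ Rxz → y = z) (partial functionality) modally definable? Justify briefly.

Yes: it is partial functionality, defined by the CD schema ◇r → □r.

Yes, by ◇r → □r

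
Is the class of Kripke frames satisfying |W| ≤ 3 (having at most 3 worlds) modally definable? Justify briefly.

Not modally definable

If a class were modally definable it would be closed under disjoint unions (Goldblatt–Thomason).
Any modal formula valid on each of 4 disjoint one-world frames is valid on their disjoint union (validity is preserved under disjoint unions). Each one-world frame has |W|=1≤3, but the union has |W|=4.
Hence having at most 3 worlds is not modally definable.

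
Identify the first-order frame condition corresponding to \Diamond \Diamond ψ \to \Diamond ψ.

transitivity

Replacing ψ by ¬ψ and contraposing gives the equivalent schema □ψ → □□ψ.
Suppose □ψ→□□ψ is valid. Take Rxy, Ryz and set V(ψ)={w : Rxw}. Then □ψ at x, so □□ψ at x, so □ψ at y, so ψ at z, i.e. Rxz.
Conversely, on a frame with transitivity the schema holds at every world under every valuation.
So the correspondent is transitivity.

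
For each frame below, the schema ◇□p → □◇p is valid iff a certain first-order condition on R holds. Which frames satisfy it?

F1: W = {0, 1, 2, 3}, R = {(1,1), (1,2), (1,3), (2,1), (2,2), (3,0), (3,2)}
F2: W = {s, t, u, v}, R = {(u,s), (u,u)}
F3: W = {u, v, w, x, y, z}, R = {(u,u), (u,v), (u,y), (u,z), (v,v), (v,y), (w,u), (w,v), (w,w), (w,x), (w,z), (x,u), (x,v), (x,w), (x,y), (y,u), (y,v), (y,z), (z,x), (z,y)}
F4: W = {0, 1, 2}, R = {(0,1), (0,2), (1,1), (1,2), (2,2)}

F4

The schema corresponds to convergence: ∀x ∀y ∀z (Rxy ∧ Rxz → ∃w (Ryw ∧ Rzw)).
F1: fails — R32 and R30 but 2 and 0 have no common successor.
F2: fails — Rus and Rus but s and s have no common successor.
F3: fails — Ruy and Ruz but y and z have no common successor.
F4: satisfies the condition.
Valid on: F4.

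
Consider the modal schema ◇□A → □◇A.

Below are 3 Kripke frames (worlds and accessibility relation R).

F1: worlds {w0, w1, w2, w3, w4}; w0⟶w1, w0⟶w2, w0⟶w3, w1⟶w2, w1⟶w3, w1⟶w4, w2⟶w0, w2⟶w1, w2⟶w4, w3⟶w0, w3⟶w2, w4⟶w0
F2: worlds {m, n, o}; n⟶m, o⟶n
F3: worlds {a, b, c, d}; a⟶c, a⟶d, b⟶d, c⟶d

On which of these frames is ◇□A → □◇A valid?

Frame correspondent (Sahlqvist): ∀x ∀y ∀z (Rxy ∧ Rxz → ∃w (Ryw ∧ Rzw)) — i.e. convergence.
F1: fails — Rw2w4 and Rw2w0 but w4 and w0 have no common successor.
F2: fails — Rnm and Rnm but m and m have no common successor.
F3: fails — Rac and Rad but c and d have no common successor.

none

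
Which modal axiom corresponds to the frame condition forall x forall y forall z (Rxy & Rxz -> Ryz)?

A defining formula is ◇q → □◇q (the 5 axiom).
Suppose ◇q→□◇q is valid. Take Rxy, Rxz and set V(q)={y}. Then ◇q at x, so □◇q at x, so ◇q at z, so some w with Rzw has q; w=y, i.e. Rzy. By symmetry of the argument, Ryz.

◇q → □◇q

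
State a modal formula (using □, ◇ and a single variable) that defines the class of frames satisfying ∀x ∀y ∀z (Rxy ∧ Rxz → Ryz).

◇r → □◇r

The condition is the Euclidean property. The 5 schema ◇r → □◇r defines it.
Suppose ◇r→□◇r is valid. Take Rxy, Rxz and set V(r)={y}. Then ◇r at x, so □◇r at x, so ◇r at z, so some w with Rzw has r; w=y, i.e. Rzy. By symmetry of the argument, Ryz.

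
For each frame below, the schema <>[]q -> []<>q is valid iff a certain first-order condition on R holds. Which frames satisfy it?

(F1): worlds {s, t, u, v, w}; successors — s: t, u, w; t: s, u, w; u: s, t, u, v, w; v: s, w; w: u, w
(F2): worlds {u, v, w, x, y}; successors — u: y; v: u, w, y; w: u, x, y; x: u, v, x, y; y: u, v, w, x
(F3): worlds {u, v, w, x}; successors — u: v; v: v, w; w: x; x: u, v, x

(F1)

The schema corresponds to convergence: forall x forall y forall z (Rxy & Rxz -> exists w (Ryw & Rzw)).
(F1): ✓.
(F2): fails — Rvu and Rvy but u and y have no common successor.
(F3): fails — Rvv and Rvw but v and w have no common successor.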